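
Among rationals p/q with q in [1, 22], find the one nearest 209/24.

Expand x = 209/24 as a continued fraction with the Euclidean algorithm:
  209 = 8*24 + 17, so a_0 = 8.
  24 = 1*17 + 7, so a_1 = 1.
  17 = 2*7 + 3, so a_2 = 2.
  7 = 2*3 + 1, so a_3 = 2.
  3 = 3*1 + 0, so a_4 = 3.
so x = [8; 1, 2, 2, 3].
Convergents (p_i = a_i*p_{i-1} + p_{i-2}, q_i = a_i*q_{i-1} + q_{i-2} with p_{-2}=0, p_{-1}=1, q_{-2}=1, q_{-1}=0), until the denominator exceeds 22:
  i=0: a_0=8, p_0 = 8*1 + 0 = 8, q_0 = 8*0 + 1 = 1.
  i=1: a_1=1, p_1 = 1*8 + 1 = 9, q_1 = 1*1 + 0 = 1.
  i=2: a_2=2, p_2 = 2*9 + 8 = 26, q_2 = 2*1 + 1 = 3.
  i=3: a_3=2, p_3 = 2*26 + 9 = 61, q_3 = 2*3 + 1 = 7.
  i=4: a_4=3, p_4 = 3*61 + 26 = 209, q_4 = 3*7 + 3 = 24.
q_4 = 24 > 22, so the last convergent with denominator <= 22 is p_3/q_3 = 61/7.
The closest fraction with denominator <= 22 is either p_3/q_3 or the intermediate fraction (k*p_3 + p_2)/(k*q_3 + q_2) with the largest k >= 1 whose denominator stays <= 22; these approach x as k grows, and every other convergent or intermediate fraction in range is farther away.
Largest k: floor((22 - q_2)/q_3) = floor((22 - 3)/7) = 2.
That gives (2*61 + 26)/(2*7 + 3) = 148/17.
Compare the errors: |x - 61/7| = |209*7 - 61*24|/(24*7) = 1/168, and |x - 148/17| = |209*17 - 148*24|/(24*17) = 1/408.
Cross-multiplying, 1*168 = 168 < 408 = 1*408, so 1/408 is smaller: the intermediate fraction 148/17 is closer to x than 61/7.

148/17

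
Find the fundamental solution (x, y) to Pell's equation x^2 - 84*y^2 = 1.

(x, y) = (55, 6)

First expand sqrt(84) as a continued fraction. With x_i = (sqrt(84) + m_i)/d_i and (m_0, d_0) = (0, 1): a_0 = floor(sqrt(84)) = 9, since 9^2 = 81 <= 84 < 100 = 10^2.
Iterate m_{i+1} = d_i*a_i - m_i, d_{i+1} = (84 - m_{i+1}^2)/d_i, a_{i+1} = floor((a_0 + m_{i+1})/d_{i+1}):
  m_1 = 1*9 - 0 = 9, d_1 = (84 - 9^2)/1 = 3/1 = 3, a_1 = floor((9 + 9)/3) = 6.
  m_2 = 3*6 - 9 = 9, d_2 = (84 - 9^2)/3 = 3/3 = 1, a_2 = floor((9 + 9)/1) = 18.
  m_3 = 1*18 - 9 = 9, d_3 = (84 - 9^2)/1 = 3/1 = 3: (m_3, d_3) = (m_1, d_1) = (9, 3), so from here the quotients repeat a_1, a_2; the period length is 2.
So sqrt(84) = [9; (6, 18)] with period length k = 2.
k is even, so the fundamental solution of x^2 - 84y^2 = 1 is (p_{k-1}, q_{k-1}) = (p_1, q_1); compute convergents through index 1.
Convergents (p_i = a_i*p_{i-1} + p_{i-2}, q_i = a_i*q_{i-1} + q_{i-2} with p_{-2}=0, p_{-1}=1, q_{-2}=1, q_{-1}=0):
  i=0: a_0=9, p_0 = 9*1 + 0 = 9, q_0 = 9*0 + 1 = 1.
  i=1: a_1=6, p_1 = 6*9 + 1 = 55, q_1 = 6*1 + 0 = 6.
Check: 55^2 - 84*6^2 = 3025 - 3024 = 1, so (x, y) = (55, 6) solves the equation, and by the theorem it is the least positive solution.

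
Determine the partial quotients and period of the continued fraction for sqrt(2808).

Write x_i = (sqrt(2808) + m_i)/d_i with (m_0, d_0) = (0, 1). a_0 = floor(sqrt(2808)) = 52, since 52^2 = 2704 <= 2808 < 2809 = 53^2.
Iterate m_{i+1} = d_i*a_i - m_i, d_{i+1} = (2808 - m_{i+1}^2)/d_i, a_{i+1} = floor((a_0 + m_{i+1})/d_{i+1}):
  m_1 = 1*52 - 0 = 52, d_1 = (2808 - 52^2)/1 = 104/1 = 104, a_1 = floor((52 + 52)/104) = 1.
  m_2 = 104*1 - 52 = 52, d_2 = (2808 - 52^2)/104 = 104/104 = 1, a_2 = floor((52 + 52)/1) = 104.
  m_3 = 1*104 - 52 = 52, d_3 = (2808 - 52^2)/1 = 104/1 = 104: (m_3, d_3) = (m_1, d_1) = (52, 104), so from here the quotients repeat a_1, a_2; the period length is 2.
Hence the expansion of sqrt(2808) is a_0 = 52 followed by the repeating block 1, 104 (period 2).

[52; (1, 104)]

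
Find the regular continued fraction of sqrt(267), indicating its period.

[16; (2, 1, 15, 1, 2, 32)]

Write x_i = (sqrt(267) + m_i)/d_i with (m_0, d_0) = (0, 1). a_0 = floor(sqrt(267)) = 16, since 16^2 = 256 <= 267 < 289 = 17^2.
Iterate m_{i+1} = d_i*a_i - m_i, d_{i+1} = (267 - m_{i+1}^2)/d_i, a_{i+1} = floor((a_0 + m_{i+1})/d_{i+1}):
  m_1 = 1*16 - 0 = 16, d_1 = (267 - 16^2)/1 = 11/1 = 11, a_1 = floor((16 + 16)/11) = 2.
  m_2 = 11*2 - 16 = 6, d_2 = (267 - 6^2)/11 = 231/11 = 21, a_2 = floor((16 + 6)/21) = 1.
  m_3 = 21*1 - 6 = 15, d_3 = (267 - 15^2)/21 = 42/21 = 2, a_3 = floor((16 + 15)/2) = 15.
  m_4 = 2*15 - 15 = 15, d_4 = (267 - 15^2)/2 = 42/2 = 21, a_4 = floor((16 + 15)/21) = 1.
  m_5 = 21*1 - 15 = 6, d_5 = (267 - 6^2)/21 = 231/21 = 11, a_5 = floor((16 + 6)/11) = 2.
  m_6 = 11*2 - 6 = 16, d_6 = (267 - 16^2)/11 = 11/11 = 1, a_6 = floor((16 + 16)/1) = 32.
  m_7 = 1*32 - 16 = 16, d_7 = (267 - 16^2)/1 = 11/1 = 11: (m_7, d_7) = (m_1, d_1) = (16, 11), so from here the quotients repeat a_1, ..., a_6; the period length is 6.
Hence the expansion of sqrt(267) is a_0 = 16 followed by the repeating block 2, 1, 15, 1, 2, 32 (period 6).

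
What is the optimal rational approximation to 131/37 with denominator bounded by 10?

32/9

Expand x = 131/37 as a continued fraction with the Euclidean algorithm:
  131 = 3*37 + 20, so a_0 = 3.
  37 = 1*20 + 17, so a_1 = 1.
  20 = 1*17 + 3, so a_2 = 1.
  17 = 5*3 + 2, so a_3 = 5.
  3 = 1*2 + 1, so a_4 = 1.
  2 = 2*1 + 0, so a_5 = 2.
so x = [3; 1, 1, 5, 1, 2].
Convergents (p_i = a_i*p_{i-1} + p_{i-2}, q_i = a_i*q_{i-1} + q_{i-2} with p_{-2}=0, p_{-1}=1, q_{-2}=1, q_{-1}=0), until the denominator exceeds 10:
  i=0: a_0=3, p_0 = 3*1 + 0 = 3, q_0 = 3*0 + 1 = 1.
  i=1: a_1=1, p_1 = 1*3 + 1 = 4, q_1 = 1*1 + 0 = 1.
  i=2: a_2=1, p_2 = 1*4 + 3 = 7, q_2 = 1*1 + 1 = 2.
  i=3: a_3=5, p_3 = 5*7 + 4 = 39, q_3 = 5*2 + 1 = 11.
q_3 = 11 > 10, so the last convergent with denominator <= 10 is p_2/q_2 = 7/2.
The closest fraction with denominator <= 10 is either p_2/q_2 or the intermediate fraction (k*p_2 + p_1)/(k*q_2 + q_1) with the largest k >= 1 whose denominator stays <= 10; these approach x as k grows, and every other convergent or intermediate fraction in range is farther away.
Largest k: floor((10 - q_1)/q_2) = floor((10 - 1)/2) = 4.
That gives (4*7 + 4)/(4*2 + 1) = 32/9.
Compare the errors: |x - 7/2| = |131*2 - 7*37|/(37*2) = 3/74, and |x - 32/9| = |131*9 - 32*37|/(37*9) = 5/333.
Cross-multiplying, 5*74 = 370 < 999 = 3*333, so 5/333 is smaller: the intermediate fraction 32/9 is closer to x than 7/2.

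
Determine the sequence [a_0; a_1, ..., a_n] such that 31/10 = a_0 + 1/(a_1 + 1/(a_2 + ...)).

[3; 10]

Run the Euclidean algorithm on 31 and 10; the successive quotients are the partial quotients a_0, a_1, ... (each step inverts the fractional part left over by the previous one):
  31 = 3*10 + 1, so a_0 = 3.
  10 = 10*1 + 0, so a_1 = 10.
The remainder reaches 0 after 2 divisions, so the expansion has 2 partial quotients, read off in order.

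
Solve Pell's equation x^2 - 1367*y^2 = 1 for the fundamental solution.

First expand sqrt(1367) as a continued fraction. With x_i = (sqrt(1367) + m_i)/d_i and (m_0, d_0) = (0, 1): a_0 = floor(sqrt(1367)) = 36, since 36^2 = 1296 <= 1367 < 1369 = 37^2.
Iterate m_{i+1} = d_i*a_i - m_i, d_{i+1} = (1367 - m_{i+1}^2)/d_i, a_{i+1} = floor((a_0 + m_{i+1})/d_{i+1}):
  m_1 = 1*36 - 0 = 36, d_1 = (1367 - 36^2)/1 = 71/1 = 71, a_1 = floor((36 + 36)/71) = 1.
  m_2 = 71*1 - 36 = 35, d_2 = (1367 - 35^2)/71 = 142/71 = 2, a_2 = floor((36 + 35)/2) = 35.
  m_3 = 2*35 - 35 = 35, d_3 = (1367 - 35^2)/2 = 142/2 = 71, a_3 = floor((36 + 35)/71) = 1.
  m_4 = 71*1 - 35 = 36, d_4 = (1367 - 36^2)/71 = 71/71 = 1, a_4 = floor((36 + 36)/1) = 72.
  m_5 = 1*72 - 36 = 36, d_5 = (1367 - 36^2)/1 = 71/1 = 71: (m_5, d_5) = (m_1, d_1) = (36, 71), so from here the quotients repeat a_1, ..., a_4; the period length is 4.
So sqrt(1367) = [36; (1, 35, 1, 72)] with period length k = 4.
k is even, so the fundamental solution of x^2 - 1367y^2 = 1 is (p_{k-1}, q_{k-1}) = (p_3, q_3); compute convergents through index 3.
Convergents (p_i = a_i*p_{i-1} + p_{i-2}, q_i = a_i*q_{i-1} + q_{i-2} with p_{-2}=0, p_{-1}=1, q_{-2}=1, q_{-1}=0):
  i=0: a_0=36, p_0 = 36*1 + 0 = 36, q_0 = 36*0 + 1 = 1.
  i=1: a_1=1, p_1 = 1*36 + 1 = 37, q_1 = 1*1 + 0 = 1.
  i=2: a_2=35, p_2 = 35*37 + 36 = 1331, q_2 = 35*1 + 1 = 36.
  i=3: a_3=1, p_3 = 1*1331 + 37 = 1368, q_3 = 1*36 + 1 = 37.
Check: 1368^2 - 1367*37^2 = 1871424 - 1871423 = 1, so (x, y) = (1368, 37) solves the equation, and by the theorem it is the least positive solution.

(x, y) = (1368, 37)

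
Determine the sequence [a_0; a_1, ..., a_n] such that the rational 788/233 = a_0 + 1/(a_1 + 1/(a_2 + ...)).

[3; 2, 1, 1, 1, 1, 1, 1, 1, 1, 2]

Run the Euclidean algorithm on 788 and 233; the successive quotients are the partial quotients a_0, a_1, ... (each step inverts the fractional part left over by the previous one):
  788 = 3*233 + 89, so a_0 = 3.
  233 = 2*89 + 55, so a_1 = 2.
  89 = 1*55 + 34, so a_2 = 1.
  55 = 1*34 + 21, so a_3 = 1.
  34 = 1*21 + 13, so a_4 = 1.
  21 = 1*13 + 8, so a_5 = 1.
  13 = 1*8 + 5, so a_6 = 1.
  8 = 1*5 + 3, so a_7 = 1.
  5 = 1*3 + 2, so a_8 = 1.
  3 = 1*2 + 1, so a_9 = 1.
  2 = 2*1 + 0, so a_10 = 2.
The remainder reaches 0 after 11 divisions, so the expansion has 11 partial quotients, read off in order.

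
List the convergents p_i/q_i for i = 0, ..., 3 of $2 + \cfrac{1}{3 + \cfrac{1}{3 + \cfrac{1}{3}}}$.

Using the convergent recurrence p_i = a_i*p_{i-1} + p_{i-2}, q_i = a_i*q_{i-1} + q_{i-2} with p_{-2}=0, p_{-1}=1, q_{-2}=1, q_{-1}=0:
  i=0: a_0=2, p_0 = 2*1 + 0 = 2, q_0 = 2*0 + 1 = 1.
  i=1: a_1=3, p_1 = 3*2 + 1 = 7, q_1 = 3*1 + 0 = 3.
  i=2: a_2=3, p_2 = 3*7 + 2 = 23, q_2 = 3*3 + 1 = 10.
  i=3: a_3=3, p_3 = 3*23 + 7 = 76, q_3 = 3*10 + 3 = 33.

2/1, 7/3, 23/10, 76/33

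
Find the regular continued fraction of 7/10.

Run the Euclidean algorithm on 7 and 10; the successive quotients are the partial quotients a_0, a_1, ... (each step inverts the fractional part left over by the previous one):
  7 = 0*10 + 7, so a_0 = 0.
  10 = 1*7 + 3, so a_1 = 1.
  7 = 2*3 + 1, so a_2 = 2.
  3 = 3*1 + 0, so a_3 = 3.
The remainder reaches 0 after 4 divisions, so the expansion has 4 partial quotients, read off in order.

[0; 1, 2, 3]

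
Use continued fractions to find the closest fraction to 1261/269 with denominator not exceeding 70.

75/16

Expand x = 1261/269 as a continued fraction with the Euclidean algorithm:
  1261 = 4*269 + 185, so a_0 = 4.
  269 = 1*185 + 84, so a_1 = 1.
  185 = 2*84 + 17, so a_2 = 2.
  84 = 4*17 + 16, so a_3 = 4.
  17 = 1*16 + 1, so a_4 = 1.
  16 = 16*1 + 0, so a_5 = 16.
so x = [4; 1, 2, 4, 1, 16].
Convergents (p_i = a_i*p_{i-1} + p_{i-2}, q_i = a_i*q_{i-1} + q_{i-2} with p_{-2}=0, p_{-1}=1, q_{-2}=1, q_{-1}=0), until the denominator exceeds 70:
  i=0: a_0=4, p_0 = 4*1 + 0 = 4, q_0 = 4*0 + 1 = 1.
  i=1: a_1=1, p_1 = 1*4 + 1 = 5, q_1 = 1*1 + 0 = 1.
  i=2: a_2=2, p_2 = 2*5 + 4 = 14, q_2 = 2*1 + 1 = 3.
  i=3: a_3=4, p_3 = 4*14 + 5 = 61, q_3 = 4*3 + 1 = 13.
  i=4: a_4=1, p_4 = 1*61 + 14 = 75, q_4 = 1*13 + 3 = 16.
  i=5: a_5=16, p_5 = 16*75 + 61 = 1261, q_5 = 16*16 + 13 = 269.
q_5 = 269 > 70, so the last convergent with denominator <= 70 is p_4/q_4 = 75/16.
The closest fraction with denominator <= 70 is either p_4/q_4 or the intermediate fraction (k*p_4 + p_3)/(k*q_4 + q_3) with the largest k >= 1 whose denominator stays <= 70; these approach x as k grows, and every other convergent or intermediate fraction in range is farther away.
Largest k: floor((70 - q_3)/q_4) = floor((70 - 13)/16) = 3.
That gives (3*75 + 61)/(3*16 + 13) = 286/61.
Compare the errors: |x - 75/16| = |1261*16 - 75*269|/(269*16) = 1/4304, and |x - 286/61| = |1261*61 - 286*269|/(269*61) = 13/16409.
Cross-multiplying, 1*16409 = 16409 < 55952 = 13*4304, so 1/4304 is smaller: the convergent 75/16 is closer to x than 286/61.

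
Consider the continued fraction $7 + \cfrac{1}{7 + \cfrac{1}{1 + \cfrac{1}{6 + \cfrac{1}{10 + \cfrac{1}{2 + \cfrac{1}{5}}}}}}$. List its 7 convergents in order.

Using the convergent recurrence p_i = a_i*p_{i-1} + p_{i-2}, q_i = a_i*q_{i-1} + q_{i-2} with p_{-2}=0, p_{-1}=1, q_{-2}=1, q_{-1}=0:
  i=0: a_0=7, p_0 = 7*1 + 0 = 7, q_0 = 7*0 + 1 = 1.
  i=1: a_1=7, p_1 = 7*7 + 1 = 50, q_1 = 7*1 + 0 = 7.
  i=2: a_2=1, p_2 = 1*50 + 7 = 57, q_2 = 1*7 + 1 = 8.
  i=3: a_3=6, p_3 = 6*57 + 50 = 392, q_3 = 6*8 + 7 = 55.
  i=4: a_4=10, p_4 = 10*392 + 57 = 3977, q_4 = 10*55 + 8 = 558.
  i=5: a_5=2, p_5 = 2*3977 + 392 = 8346, q_5 = 2*558 + 55 = 1171.
  i=6: a_6=5, p_6 = 5*8346 + 3977 = 45707, q_6 = 5*1171 + 558 = 6413.

7/1, 50/7, 57/8, 392/55, 3977/558, 8346/1171, 45707/6413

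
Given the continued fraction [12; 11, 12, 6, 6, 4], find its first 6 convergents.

Using the convergent recurrence p_i = a_i*p_{i-1} + p_{i-2}, q_i = a_i*q_{i-1} + q_{i-2} with p_{-2}=0, p_{-1}=1, q_{-2}=1, q_{-1}=0:
  i=0: a_0=12, p_0 = 12*1 + 0 = 12, q_0 = 12*0 + 1 = 1.
  i=1: a_1=11, p_1 = 11*12 + 1 = 133, q_1 = 11*1 + 0 = 11.
  i=2: a_2=12, p_2 = 12*133 + 12 = 1608, q_2 = 12*11 + 1 = 133.
  i=3: a_3=6, p_3 = 6*1608 + 133 = 9781, q_3 = 6*133 + 11 = 809.
  i=4: a_4=6, p_4 = 6*9781 + 1608 = 60294, q_4 = 6*809 + 133 = 4987.
  i=5: a_5=4, p_5 = 4*60294 + 9781 = 250957, q_5 = 4*4987 + 809 = 20757.

12/1, 133/11, 1608/133, 9781/809, 60294/4987, 250957/20757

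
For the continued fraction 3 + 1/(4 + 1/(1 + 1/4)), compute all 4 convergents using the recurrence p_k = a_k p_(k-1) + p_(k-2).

3/1, 13/4, 16/5, 77/24

Using the convergent recurrence p_i = a_i*p_{i-1} + p_{i-2}, q_i = a_i*q_{i-1} + q_{i-2} with p_{-2}=0, p_{-1}=1, q_{-2}=1, q_{-1}=0:
  i=0: a_0=3, p_0 = 3*1 + 0 = 3, q_0 = 3*0 + 1 = 1.
  i=1: a_1=4, p_1 = 4*3 + 1 = 13, q_1 = 4*1 + 0 = 4.
  i=2: a_2=1, p_2 = 1*13 + 3 = 16, q_2 = 1*4 + 1 = 5.
  i=3: a_3=4, p_3 = 4*16 + 13 = 77, q_3 = 4*5 + 4 = 24.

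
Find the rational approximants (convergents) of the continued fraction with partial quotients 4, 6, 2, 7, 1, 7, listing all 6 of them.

4/1, 25/6, 54/13, 403/97, 457/110, 3602/867

Using the convergent recurrence p_i = a_i*p_{i-1} + p_{i-2}, q_i = a_i*q_{i-1} + q_{i-2} with p_{-2}=0, p_{-1}=1, q_{-2}=1, q_{-1}=0:
  i=0: a_0=4, p_0 = 4*1 + 0 = 4, q_0 = 4*0 + 1 = 1.
  i=1: a_1=6, p_1 = 6*4 + 1 = 25, q_1 = 6*1 + 0 = 6.
  i=2: a_2=2, p_2 = 2*25 + 4 = 54, q_2 = 2*6 + 1 = 13.
  i=3: a_3=7, p_3 = 7*54 + 25 = 403, q_3 = 7*13 + 6 = 97.
  i=4: a_4=1, p_4 = 1*403 + 54 = 457, q_4 = 1*97 + 13 = 110.
  i=5: a_5=7, p_5 = 7*457 + 403 = 3602, q_5 = 7*110 + 97 = 867.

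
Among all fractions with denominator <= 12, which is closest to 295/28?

116/11

Expand x = 295/28 as a continued fraction with the Euclidean algorithm:
  295 = 10*28 + 15, so a_0 = 10.
  28 = 1*15 + 13, so a_1 = 1.
  15 = 1*13 + 2, so a_2 = 1.
  13 = 6*2 + 1, so a_3 = 6.
  2 = 2*1 + 0, so a_4 = 2.
so x = [10; 1, 1, 6, 2].
Convergents (p_i = a_i*p_{i-1} + p_{i-2}, q_i = a_i*q_{i-1} + q_{i-2} with p_{-2}=0, p_{-1}=1, q_{-2}=1, q_{-1}=0), until the denominator exceeds 12:
  i=0: a_0=10, p_0 = 10*1 + 0 = 10, q_0 = 10*0 + 1 = 1.
  i=1: a_1=1, p_1 = 1*10 + 1 = 11, q_1 = 1*1 + 0 = 1.
  i=2: a_2=1, p_2 = 1*11 + 10 = 21, q_2 = 1*1 + 1 = 2.
  i=3: a_3=6, p_3 = 6*21 + 11 = 137, q_3 = 6*2 + 1 = 13.
q_3 = 13 > 12, so the last convergent with denominator <= 12 is p_2/q_2 = 21/2.
The closest fraction with denominator <= 12 is either p_2/q_2 or the intermediate fraction (k*p_2 + p_1)/(k*q_2 + q_1) with the largest k >= 1 whose denominator stays <= 12; these approach x as k grows, and every other convergent or intermediate fraction in range is farther away.
Largest k: floor((12 - q_1)/q_2) = floor((12 - 1)/2) = 5.
That gives (5*21 + 11)/(5*2 + 1) = 116/11.
Compare the errors: |x - 21/2| = |295*2 - 21*28|/(28*2) = 2/56, and |x - 116/11| = |295*11 - 116*28|/(28*11) = 3/308.
Cross-multiplying, 3*56 = 168 < 616 = 2*308, so 3/308 is smaller: the intermediate fraction 116/11 is closer to x than 21/2.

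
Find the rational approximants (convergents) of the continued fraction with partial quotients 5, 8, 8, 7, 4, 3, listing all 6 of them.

Using the convergent recurrence p_i = a_i*p_{i-1} + p_{i-2}, q_i = a_i*q_{i-1} + q_{i-2} with p_{-2}=0, p_{-1}=1, q_{-2}=1, q_{-1}=0:
  i=0: a_0=5, p_0 = 5*1 + 0 = 5, q_0 = 5*0 + 1 = 1.
  i=1: a_1=8, p_1 = 8*5 + 1 = 41, q_1 = 8*1 + 0 = 8.
  i=2: a_2=8, p_2 = 8*41 + 5 = 333, q_2 = 8*8 + 1 = 65.
  i=3: a_3=7, p_3 = 7*333 + 41 = 2372, q_3 = 7*65 + 8 = 463.
  i=4: a_4=4, p_4 = 4*2372 + 333 = 9821, q_4 = 4*463 + 65 = 1917.
  i=5: a_5=3, p_5 = 3*9821 + 2372 = 31835, q_5 = 3*1917 + 463 = 6214.

5/1, 41/8, 333/65, 2372/463, 9821/1917, 31835/6214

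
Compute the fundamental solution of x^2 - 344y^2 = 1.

First expand sqrt(344) as a continued fraction. With x_i = (sqrt(344) + m_i)/d_i and (m_0, d_0) = (0, 1): a_0 = floor(sqrt(344)) = 18, since 18^2 = 324 <= 344 < 361 = 19^2.
Iterate m_{i+1} = d_i*a_i - m_i, d_{i+1} = (344 - m_{i+1}^2)/d_i, a_{i+1} = floor((a_0 + m_{i+1})/d_{i+1}):
  m_1 = 1*18 - 0 = 18, d_1 = (344 - 18^2)/1 = 20/1 = 20, a_1 = floor((18 + 18)/20) = 1.
  m_2 = 20*1 - 18 = 2, d_2 = (344 - 2^2)/20 = 340/20 = 17, a_2 = floor((18 + 2)/17) = 1.
  m_3 = 17*1 - 2 = 15, d_3 = (344 - 15^2)/17 = 119/17 = 7, a_3 = floor((18 + 15)/7) = 4.
  m_4 = 7*4 - 15 = 13, d_4 = (344 - 13^2)/7 = 175/7 = 25, a_4 = floor((18 + 13)/25) = 1.
  m_5 = 25*1 - 13 = 12, d_5 = (344 - 12^2)/25 = 200/25 = 8, a_5 = floor((18 + 12)/8) = 3.
  m_6 = 8*3 - 12 = 12, d_6 = (344 - 12^2)/8 = 200/8 = 25, a_6 = floor((18 + 12)/25) = 1.
  m_7 = 25*1 - 12 = 13, d_7 = (344 - 13^2)/25 = 175/25 = 7, a_7 = floor((18 + 13)/7) = 4.
  m_8 = 7*4 - 13 = 15, d_8 = (344 - 15^2)/7 = 119/7 = 17, a_8 = floor((18 + 15)/17) = 1.
  m_9 = 17*1 - 15 = 2, d_9 = (344 - 2^2)/17 = 340/17 = 20, a_9 = floor((18 + 2)/20) = 1.
  m_10 = 20*1 - 2 = 18, d_10 = (344 - 18^2)/20 = 20/20 = 1, a_10 = floor((18 + 18)/1) = 36.
  m_11 = 1*36 - 18 = 18, d_11 = (344 - 18^2)/1 = 20/1 = 20: (m_11, d_11) = (m_1, d_1) = (18, 20), so from here the quotients repeat a_1, ..., a_10; the period length is 10.
So sqrt(344) = [18; (1, 1, 4, 1, 3, 1, 4, 1, 1, 36)] with period length k = 10.
k is even, so the fundamental solution of x^2 - 344y^2 = 1 is (p_{k-1}, q_{k-1}) = (p_9, q_9); compute convergents through index 9.
Convergents (p_i = a_i*p_{i-1} + p_{i-2}, q_i = a_i*q_{i-1} + q_{i-2} with p_{-2}=0, p_{-1}=1, q_{-2}=1, q_{-1}=0):
  i=0: a_0=18, p_0 = 18*1 + 0 = 18, q_0 = 18*0 + 1 = 1.
  i=1: a_1=1, p_1 = 1*18 + 1 = 19, q_1 = 1*1 + 0 = 1.
  i=2: a_2=1, p_2 = 1*19 + 18 = 37, q_2 = 1*1 + 1 = 2.
  i=3: a_3=4, p_3 = 4*37 + 19 = 167, q_3 = 4*2 + 1 = 9.
  i=4: a_4=1, p_4 = 1*167 + 37 = 204, q_4 = 1*9 + 2 = 11.
  i=5: a_5=3, p_5 = 3*204 + 167 = 779, q_5 = 3*11 + 9 = 42.
  i=6: a_6=1, p_6 = 1*779 + 204 = 983, q_6 = 1*42 + 11 = 53.
  i=7: a_7=4, p_7 = 4*983 + 779 = 4711, q_7 = 4*53 + 42 = 254.
  i=8: a_8=1, p_8 = 1*4711 + 983 = 5694, q_8 = 1*254 + 53 = 307.
  i=9: a_9=1, p_9 = 1*5694 + 4711 = 10405, q_9 = 1*307 + 254 = 561.
Check: 10405^2 - 344*561^2 = 108264025 - 108264024 = 1, so (x, y) = (10405, 561) solves the equation, and by the theorem it is the least positive solution.

(x, y) = (10405, 561)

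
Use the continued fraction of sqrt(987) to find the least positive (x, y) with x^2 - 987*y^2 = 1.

First expand sqrt(987) as a continued fraction. With x_i = (sqrt(987) + m_i)/d_i and (m_0, d_0) = (0, 1): a_0 = floor(sqrt(987)) = 31, since 31^2 = 961 <= 987 < 1024 = 32^2.
Iterate m_{i+1} = d_i*a_i - m_i, d_{i+1} = (987 - m_{i+1}^2)/d_i, a_{i+1} = floor((a_0 + m_{i+1})/d_{i+1}):
  m_1 = 1*31 - 0 = 31, d_1 = (987 - 31^2)/1 = 26/1 = 26, a_1 = floor((31 + 31)/26) = 2.
  m_2 = 26*2 - 31 = 21, d_2 = (987 - 21^2)/26 = 546/26 = 21, a_2 = floor((31 + 21)/21) = 2.
  m_3 = 21*2 - 21 = 21, d_3 = (987 - 21^2)/21 = 546/21 = 26, a_3 = floor((31 + 21)/26) = 2.
  m_4 = 26*2 - 21 = 31, d_4 = (987 - 31^2)/26 = 26/26 = 1, a_4 = floor((31 + 31)/1) = 62.
  m_5 = 1*62 - 31 = 31, d_5 = (987 - 31^2)/1 = 26/1 = 26: (m_5, d_5) = (m_1, d_1) = (31, 26), so from here the quotients repeat a_1, ..., a_4; the period length is 4.
So sqrt(987) = [31; (2, 2, 2, 62)] with period length k = 4.
k is even, so the fundamental solution of x^2 - 987y^2 = 1 is (p_{k-1}, q_{k-1}) = (p_3, q_3); compute convergents through index 3.
Convergents (p_i = a_i*p_{i-1} + p_{i-2}, q_i = a_i*q_{i-1} + q_{i-2} with p_{-2}=0, p_{-1}=1, q_{-2}=1, q_{-1}=0):
  i=0: a_0=31, p_0 = 31*1 + 0 = 31, q_0 = 31*0 + 1 = 1.
  i=1: a_1=2, p_1 = 2*31 + 1 = 63, q_1 = 2*1 + 0 = 2.
  i=2: a_2=2, p_2 = 2*63 + 31 = 157, q_2 = 2*2 + 1 = 5.
  i=3: a_3=2, p_3 = 2*157 + 63 = 377, q_3 = 2*5 + 2 = 12.
Check: 377^2 - 987*12^2 = 142129 - 142128 = 1, so (x, y) = (377, 12) solves the equation, and by the theorem it is the least positive solution.

(x, y) = (377, 12)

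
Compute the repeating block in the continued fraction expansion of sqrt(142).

[11; (1, 10, 1, 22)]

Write x_i = (sqrt(142) + m_i)/d_i with (m_0, d_0) = (0, 1). a_0 = floor(sqrt(142)) = 11, since 11^2 = 121 <= 142 < 144 = 12^2.
Iterate m_{i+1} = d_i*a_i - m_i, d_{i+1} = (142 - m_{i+1}^2)/d_i, a_{i+1} = floor((a_0 + m_{i+1})/d_{i+1}):
  m_1 = 1*11 - 0 = 11, d_1 = (142 - 11^2)/1 = 21/1 = 21, a_1 = floor((11 + 11)/21) = 1.
  m_2 = 21*1 - 11 = 10, d_2 = (142 - 10^2)/21 = 42/21 = 2, a_2 = floor((11 + 10)/2) = 10.
  m_3 = 2*10 - 10 = 10, d_3 = (142 - 10^2)/2 = 42/2 = 21, a_3 = floor((11 + 10)/21) = 1.
  m_4 = 21*1 - 10 = 11, d_4 = (142 - 11^2)/21 = 21/21 = 1, a_4 = floor((11 + 11)/1) = 22.
  m_5 = 1*22 - 11 = 11, d_5 = (142 - 11^2)/1 = 21/1 = 21: (m_5, d_5) = (m_1, d_1) = (11, 21), so from here the quotients repeat a_1, ..., a_4; the period length is 4.
Hence the expansion of sqrt(142) is a_0 = 11 followed by the repeating block 1, 10, 1, 22 (period 4).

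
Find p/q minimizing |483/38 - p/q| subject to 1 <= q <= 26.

305/24

Expand x = 483/38 as a continued fraction with the Euclidean algorithm:
  483 = 12*38 + 27, so a_0 = 12.
  38 = 1*27 + 11, so a_1 = 1.
  27 = 2*11 + 5, so a_2 = 2.
  11 = 2*5 + 1, so a_3 = 2.
  5 = 5*1 + 0, so a_4 = 5.
so x = [12; 1, 2, 2, 5].
Convergents (p_i = a_i*p_{i-1} + p_{i-2}, q_i = a_i*q_{i-1} + q_{i-2} with p_{-2}=0, p_{-1}=1, q_{-2}=1, q_{-1}=0), until the denominator exceeds 26:
  i=0: a_0=12, p_0 = 12*1 + 0 = 12, q_0 = 12*0 + 1 = 1.
  i=1: a_1=1, p_1 = 1*12 + 1 = 13, q_1 = 1*1 + 0 = 1.
  i=2: a_2=2, p_2 = 2*13 + 12 = 38, q_2 = 2*1 + 1 = 3.
  i=3: a_3=2, p_3 = 2*38 + 13 = 89, q_3 = 2*3 + 1 = 7.
  i=4: a_4=5, p_4 = 5*89 + 38 = 483, q_4 = 5*7 + 3 = 38.
q_4 = 38 > 26, so the last convergent with denominator <= 26 is p_3/q_3 = 89/7.
The closest fraction with denominator <= 26 is either p_3/q_3 or the intermediate fraction (k*p_3 + p_2)/(k*q_3 + q_2) with the largest k >= 1 whose denominator stays <= 26; these approach x as k grows, and every other convergent or intermediate fraction in range is farther away.
Largest k: floor((26 - q_2)/q_3) = floor((26 - 3)/7) = 3.
That gives (3*89 + 38)/(3*7 + 3) = 305/24.
Compare the errors: |x - 89/7| = |483*7 - 89*38|/(38*7) = 1/266, and |x - 305/24| = |483*24 - 305*38|/(38*24) = 2/912.
Cross-multiplying, 2*266 = 532 < 912 = 1*912, so 2/912 is smaller: the intermediate fraction 305/24 is closer to x than 89/7.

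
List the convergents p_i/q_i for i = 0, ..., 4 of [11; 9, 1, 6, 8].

Using the convergent recurrence p_i = a_i*p_{i-1} + p_{i-2}, q_i = a_i*q_{i-1} + q_{i-2} with p_{-2}=0, p_{-1}=1, q_{-2}=1, q_{-1}=0:
  i=0: a_0=11, p_0 = 11*1 + 0 = 11, q_0 = 11*0 + 1 = 1.
  i=1: a_1=9, p_1 = 9*11 + 1 = 100, q_1 = 9*1 + 0 = 9.
  i=2: a_2=1, p_2 = 1*100 + 11 = 111, q_2 = 1*9 + 1 = 10.
  i=3: a_3=6, p_3 = 6*111 + 100 = 766, q_3 = 6*10 + 9 = 69.
  i=4: a_4=8, p_4 = 8*766 + 111 = 6239, q_4 = 8*69 + 10 = 562.

11/1, 100/9, 111/10, 766/69, 6239/562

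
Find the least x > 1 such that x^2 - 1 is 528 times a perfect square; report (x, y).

First expand sqrt(528) as a continued fraction. With x_i = (sqrt(528) + m_i)/d_i and (m_0, d_0) = (0, 1): a_0 = floor(sqrt(528)) = 22, since 22^2 = 484 <= 528 < 529 = 23^2.
Iterate m_{i+1} = d_i*a_i - m_i, d_{i+1} = (528 - m_{i+1}^2)/d_i, a_{i+1} = floor((a_0 + m_{i+1})/d_{i+1}):
  m_1 = 1*22 - 0 = 22, d_1 = (528 - 22^2)/1 = 44/1 = 44, a_1 = floor((22 + 22)/44) = 1.
  m_2 = 44*1 - 22 = 22, d_2 = (528 - 22^2)/44 = 44/44 = 1, a_2 = floor((22 + 22)/1) = 44.
  m_3 = 1*44 - 22 = 22, d_3 = (528 - 22^2)/1 = 44/1 = 44: (m_3, d_3) = (m_1, d_1) = (22, 44), so from here the quotients repeat a_1, a_2; the period length is 2.
So sqrt(528) = [22; (1, 44)] with period length k = 2.
k is even, so the fundamental solution of x^2 - 528y^2 = 1 is (p_{k-1}, q_{k-1}) = (p_1, q_1); compute convergents through index 1.
Convergents (p_i = a_i*p_{i-1} + p_{i-2}, q_i = a_i*q_{i-1} + q_{i-2} with p_{-2}=0, p_{-1}=1, q_{-2}=1, q_{-1}=0):
  i=0: a_0=22, p_0 = 22*1 + 0 = 22, q_0 = 22*0 + 1 = 1.
  i=1: a_1=1, p_1 = 1*22 + 1 = 23, q_1 = 1*1 + 0 = 1.
Check: 23^2 - 528*1^2 = 529 - 528 = 1, so (x, y) = (23, 1) solves the equation, and by the theorem it is the least positive solution.

(x, y) = (23, 1)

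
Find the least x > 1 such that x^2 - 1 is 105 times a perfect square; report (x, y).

First expand sqrt(105) as a continued fraction. With x_i = (sqrt(105) + m_i)/d_i and (m_0, d_0) = (0, 1): a_0 = floor(sqrt(105)) = 10, since 10^2 = 100 <= 105 < 121 = 11^2.
Iterate m_{i+1} = d_i*a_i - m_i, d_{i+1} = (105 - m_{i+1}^2)/d_i, a_{i+1} = floor((a_0 + m_{i+1})/d_{i+1}):
  m_1 = 1*10 - 0 = 10, d_1 = (105 - 10^2)/1 = 5/1 = 5, a_1 = floor((10 + 10)/5) = 4.
  m_2 = 5*4 - 10 = 10, d_2 = (105 - 10^2)/5 = 5/5 = 1, a_2 = floor((10 + 10)/1) = 20.
  m_3 = 1*20 - 10 = 10, d_3 = (105 - 10^2)/1 = 5/1 = 5: (m_3, d_3) = (m_1, d_1) = (10, 5), so from here the quotients repeat a_1, a_2; the period length is 2.
So sqrt(105) = [10; (4, 20)] with period length k = 2.
k is even, so the fundamental solution of x^2 - 105y^2 = 1 is (p_{k-1}, q_{k-1}) = (p_1, q_1); compute convergents through index 1.
Convergents (p_i = a_i*p_{i-1} + p_{i-2}, q_i = a_i*q_{i-1} + q_{i-2} with p_{-2}=0, p_{-1}=1, q_{-2}=1, q_{-1}=0):
  i=0: a_0=10, p_0 = 10*1 + 0 = 10, q_0 = 10*0 + 1 = 1.
  i=1: a_1=4, p_1 = 4*10 + 1 = 41, q_1 = 4*1 + 0 = 4.
Check: 41^2 - 105*4^2 = 1681 - 1680 = 1, so (x, y) = (41, 4) solves the equation, and by the theorem it is the least positive solution.

(x, y) = (41, 4)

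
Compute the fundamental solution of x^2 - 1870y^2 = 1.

First expand sqrt(1870) as a continued fraction. With x_i = (sqrt(1870) + m_i)/d_i and (m_0, d_0) = (0, 1): a_0 = floor(sqrt(1870)) = 43, since 43^2 = 1849 <= 1870 < 1936 = 44^2.
Iterate m_{i+1} = d_i*a_i - m_i, d_{i+1} = (1870 - m_{i+1}^2)/d_i, a_{i+1} = floor((a_0 + m_{i+1})/d_{i+1}):
  m_1 = 1*43 - 0 = 43, d_1 = (1870 - 43^2)/1 = 21/1 = 21, a_1 = floor((43 + 43)/21) = 4.
  m_2 = 21*4 - 43 = 41, d_2 = (1870 - 41^2)/21 = 189/21 = 9, a_2 = floor((43 + 41)/9) = 9.
  m_3 = 9*9 - 41 = 40, d_3 = (1870 - 40^2)/9 = 270/9 = 30, a_3 = floor((43 + 40)/30) = 2.
  m_4 = 30*2 - 40 = 20, d_4 = (1870 - 20^2)/30 = 1470/30 = 49, a_4 = floor((43 + 20)/49) = 1.
  m_5 = 49*1 - 20 = 29, d_5 = (1870 - 29^2)/49 = 1029/49 = 21, a_5 = floor((43 + 29)/21) = 3.
  m_6 = 21*3 - 29 = 34, d_6 = (1870 - 34^2)/21 = 714/21 = 34, a_6 = floor((43 + 34)/34) = 2.
  m_7 = 34*2 - 34 = 34, d_7 = (1870 - 34^2)/34 = 714/34 = 21, a_7 = floor((43 + 34)/21) = 3.
  m_8 = 21*3 - 34 = 29, d_8 = (1870 - 29^2)/21 = 1029/21 = 49, a_8 = floor((43 + 29)/49) = 1.
  m_9 = 49*1 - 29 = 20, d_9 = (1870 - 20^2)/49 = 1470/49 = 30, a_9 = floor((43 + 20)/30) = 2.
  m_10 = 30*2 - 20 = 40, d_10 = (1870 - 40^2)/30 = 270/30 = 9, a_10 = floor((43 + 40)/9) = 9.
  m_11 = 9*9 - 40 = 41, d_11 = (1870 - 41^2)/9 = 189/9 = 21, a_11 = floor((43 + 41)/21) = 4.
  m_12 = 21*4 - 41 = 43, d_12 = (1870 - 43^2)/21 = 21/21 = 1, a_12 = floor((43 + 43)/1) = 86.
  m_13 = 1*86 - 43 = 43, d_13 = (1870 - 43^2)/1 = 21/1 = 21: (m_13, d_13) = (m_1, d_1) = (43, 21), so from here the quotients repeat a_1, ..., a_12; the period length is 12.
So sqrt(1870) = [43; (4, 9, 2, 1, 3, 2, 3, 1, 2, 9, 4, 86)] with period length k = 12.
k is even, so the fundamental solution of x^2 - 1870y^2 = 1 is (p_{k-1}, q_{k-1}) = (p_11, q_11); compute convergents through index 11.
Convergents (p_i = a_i*p_{i-1} + p_{i-2}, q_i = a_i*q_{i-1} + q_{i-2} with p_{-2}=0, p_{-1}=1, q_{-2}=1, q_{-1}=0):
  i=0: a_0=43, p_0 = 43*1 + 0 = 43, q_0 = 43*0 + 1 = 1.
  i=1: a_1=4, p_1 = 4*43 + 1 = 173, q_1 = 4*1 + 0 = 4.
  i=2: a_2=9, p_2 = 9*173 + 43 = 1600, q_2 = 9*4 + 1 = 37.
  i=3: a_3=2, p_3 = 2*1600 + 173 = 3373, q_3 = 2*37 + 4 = 78.
  i=4: a_4=1, p_4 = 1*3373 + 1600 = 4973, q_4 = 1*78 + 37 = 115.
  i=5: a_5=3, p_5 = 3*4973 + 3373 = 18292, q_5 = 3*115 + 78 = 423.
  i=6: a_6=2, p_6 = 2*18292 + 4973 = 41557, q_6 = 2*423 + 115 = 961.
  i=7: a_7=3, p_7 = 3*41557 + 18292 = 142963, q_7 = 3*961 + 423 = 3306.
  i=8: a_8=1, p_8 = 1*142963 + 41557 = 184520, q_8 = 1*3306 + 961 = 4267.
  i=9: a_9=2, p_9 = 2*184520 + 142963 = 512003, q_9 = 2*4267 + 3306 = 11840.
  i=10: a_10=9, p_10 = 9*512003 + 184520 = 4792547, q_10 = 9*11840 + 4267 = 110827.
  i=11: a_11=4, p_11 = 4*4792547 + 512003 = 19682191, q_11 = 4*110827 + 11840 = 455148.
Check: 19682191^2 - 1870*455148^2 = 387388642560481 - 387388642560480 = 1, so (x, y) = (19682191, 455148) solves the equation, and by the theorem it is the least positive solution.

(x, y) = (19682191, 455148)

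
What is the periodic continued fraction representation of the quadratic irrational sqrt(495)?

Write x_i = (sqrt(495) + m_i)/d_i with (m_0, d_0) = (0, 1). a_0 = floor(sqrt(495)) = 22, since 22^2 = 484 <= 495 < 529 = 23^2.
Iterate m_{i+1} = d_i*a_i - m_i, d_{i+1} = (495 - m_{i+1}^2)/d_i, a_{i+1} = floor((a_0 + m_{i+1})/d_{i+1}):
  m_1 = 1*22 - 0 = 22, d_1 = (495 - 22^2)/1 = 11/1 = 11, a_1 = floor((22 + 22)/11) = 4.
  m_2 = 11*4 - 22 = 22, d_2 = (495 - 22^2)/11 = 11/11 = 1, a_2 = floor((22 + 22)/1) = 44.
  m_3 = 1*44 - 22 = 22, d_3 = (495 - 22^2)/1 = 11/1 = 11: (m_3, d_3) = (m_1, d_1) = (22, 11), so from here the quotients repeat a_1, a_2; the period length is 2.
Hence the expansion of sqrt(495) is a_0 = 22 followed by the repeating block 4, 44 (period 2).

[22; (4, 44)]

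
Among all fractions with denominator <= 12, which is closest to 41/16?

23/9

Expand x = 41/16 as a continued fraction with the Euclidean algorithm:
  41 = 2*16 + 9, so a_0 = 2.
  16 = 1*9 + 7, so a_1 = 1.
  9 = 1*7 + 2, so a_2 = 1.
  7 = 3*2 + 1, so a_3 = 3.
  2 = 2*1 + 0, so a_4 = 2.
so x = [2; 1, 1, 3, 2].
Convergents (p_i = a_i*p_{i-1} + p_{i-2}, q_i = a_i*q_{i-1} + q_{i-2} with p_{-2}=0, p_{-1}=1, q_{-2}=1, q_{-1}=0), until the denominator exceeds 12:
  i=0: a_0=2, p_0 = 2*1 + 0 = 2, q_0 = 2*0 + 1 = 1.
  i=1: a_1=1, p_1 = 1*2 + 1 = 3, q_1 = 1*1 + 0 = 1.
  i=2: a_2=1, p_2 = 1*3 + 2 = 5, q_2 = 1*1 + 1 = 2.
  i=3: a_3=3, p_3 = 3*5 + 3 = 18, q_3 = 3*2 + 1 = 7.
  i=4: a_4=2, p_4 = 2*18 + 5 = 41, q_4 = 2*7 + 2 = 16.
q_4 = 16 > 12, so the last convergent with denominator <= 12 is p_3/q_3 = 18/7.
The closest fraction with denominator <= 12 is either p_3/q_3 or the intermediate fraction (k*p_3 + p_2)/(k*q_3 + q_2) with the largest k >= 1 whose denominator stays <= 12; these approach x as k grows, and every other convergent or intermediate fraction in range is farther away.
Largest k: floor((12 - q_2)/q_3) = floor((12 - 2)/7) = 1.
That gives (1*18 + 5)/(1*7 + 2) = 23/9.
Compare the errors: |x - 18/7| = |41*7 - 18*16|/(16*7) = 1/112, and |x - 23/9| = |41*9 - 23*16|/(16*9) = 1/144.
Cross-multiplying, 1*112 = 112 < 144 = 1*144, so 1/144 is smaller: the intermediate fraction 23/9 is closer to x than 18/7.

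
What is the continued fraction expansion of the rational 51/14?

Run the Euclidean algorithm on 51 and 14; the successive quotients are the partial quotients a_0, a_1, ... (each step inverts the fractional part left over by the previous one):
  51 = 3*14 + 9, so a_0 = 3.
  14 = 1*9 + 5, so a_1 = 1.
  9 = 1*5 + 4, so a_2 = 1.
  5 = 1*4 + 1, so a_3 = 1.
  4 = 4*1 + 0, so a_4 = 4.
The remainder reaches 0 after 5 divisions, so the expansion has 5 partial quotients, read off in order.

[3; 1, 1, 1, 4]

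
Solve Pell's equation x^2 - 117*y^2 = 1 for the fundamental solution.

(x, y) = (649, 60)

First expand sqrt(117) as a continued fraction. With x_i = (sqrt(117) + m_i)/d_i and (m_0, d_0) = (0, 1): a_0 = floor(sqrt(117)) = 10, since 10^2 = 100 <= 117 < 121 = 11^2.
Iterate m_{i+1} = d_i*a_i - m_i, d_{i+1} = (117 - m_{i+1}^2)/d_i, a_{i+1} = floor((a_0 + m_{i+1})/d_{i+1}):
  m_1 = 1*10 - 0 = 10, d_1 = (117 - 10^2)/1 = 17/1 = 17, a_1 = floor((10 + 10)/17) = 1.
  m_2 = 17*1 - 10 = 7, d_2 = (117 - 7^2)/17 = 68/17 = 4, a_2 = floor((10 + 7)/4) = 4.
  m_3 = 4*4 - 7 = 9, d_3 = (117 - 9^2)/4 = 36/4 = 9, a_3 = floor((10 + 9)/9) = 2.
  m_4 = 9*2 - 9 = 9, d_4 = (117 - 9^2)/9 = 36/9 = 4, a_4 = floor((10 + 9)/4) = 4.
  m_5 = 4*4 - 9 = 7, d_5 = (117 - 7^2)/4 = 68/4 = 17, a_5 = floor((10 + 7)/17) = 1.
  m_6 = 17*1 - 7 = 10, d_6 = (117 - 10^2)/17 = 17/17 = 1, a_6 = floor((10 + 10)/1) = 20.
  m_7 = 1*20 - 10 = 10, d_7 = (117 - 10^2)/1 = 17/1 = 17: (m_7, d_7) = (m_1, d_1) = (10, 17), so from here the quotients repeat a_1, ..., a_6; the period length is 6.
So sqrt(117) = [10; (1, 4, 2, 4, 1, 20)] with period length k = 6.
k is even, so the fundamental solution of x^2 - 117y^2 = 1 is (p_{k-1}, q_{k-1}) = (p_5, q_5); compute convergents through index 5.
Convergents (p_i = a_i*p_{i-1} + p_{i-2}, q_i = a_i*q_{i-1} + q_{i-2} with p_{-2}=0, p_{-1}=1, q_{-2}=1, q_{-1}=0):
  i=0: a_0=10, p_0 = 10*1 + 0 = 10, q_0 = 10*0 + 1 = 1.
  i=1: a_1=1, p_1 = 1*10 + 1 = 11, q_1 = 1*1 + 0 = 1.
  i=2: a_2=4, p_2 = 4*11 + 10 = 54, q_2 = 4*1 + 1 = 5.
  i=3: a_3=2, p_3 = 2*54 + 11 = 119, q_3 = 2*5 + 1 = 11.
  i=4: a_4=4, p_4 = 4*119 + 54 = 530, q_4 = 4*11 + 5 = 49.
  i=5: a_5=1, p_5 = 1*530 + 119 = 649, q_5 = 1*49 + 11 = 60.
Check: 649^2 - 117*60^2 = 421201 - 421200 = 1, so (x, y) = (649, 60) solves the equation, and by the theorem it is the least positive solution.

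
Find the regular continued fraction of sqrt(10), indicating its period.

Write x_i = (sqrt(10) + m_i)/d_i with (m_0, d_0) = (0, 1). a_0 = floor(sqrt(10)) = 3, since 3^2 = 9 <= 10 < 16 = 4^2.
Iterate m_{i+1} = d_i*a_i - m_i, d_{i+1} = (10 - m_{i+1}^2)/d_i, a_{i+1} = floor((a_0 + m_{i+1})/d_{i+1}):
  m_1 = 1*3 - 0 = 3, d_1 = (10 - 3^2)/1 = 1/1 = 1, a_1 = floor((3 + 3)/1) = 6.
  m_2 = 1*6 - 3 = 3, d_2 = (10 - 3^2)/1 = 1/1 = 1: (m_2, d_2) = (m_1, d_1) = (3, 1), so from here the quotient a_1 repeats; the period length is 1.
Hence the expansion of sqrt(10) is a_0 = 3 followed by the repeating block 6 (period 1).

[3; (6)]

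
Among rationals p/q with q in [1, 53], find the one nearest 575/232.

57/23

Expand x = 575/232 as a continued fraction with the Euclidean algorithm:
  575 = 2*232 + 111, so a_0 = 2.
  232 = 2*111 + 10, so a_1 = 2.
  111 = 11*10 + 1, so a_2 = 11.
  10 = 10*1 + 0, so a_3 = 10.
so x = [2; 2, 11, 10].
Convergents (p_i = a_i*p_{i-1} + p_{i-2}, q_i = a_i*q_{i-1} + q_{i-2} with p_{-2}=0, p_{-1}=1, q_{-2}=1, q_{-1}=0), until the denominator exceeds 53:
  i=0: a_0=2, p_0 = 2*1 + 0 = 2, q_0 = 2*0 + 1 = 1.
  i=1: a_1=2, p_1 = 2*2 + 1 = 5, q_1 = 2*1 + 0 = 2.
  i=2: a_2=11, p_2 = 11*5 + 2 = 57, q_2 = 11*2 + 1 = 23.
  i=3: a_3=10, p_3 = 10*57 + 5 = 575, q_3 = 10*23 + 2 = 232.
q_3 = 232 > 53, so the last convergent with denominator <= 53 is p_2/q_2 = 57/23.
The closest fraction with denominator <= 53 is either p_2/q_2 or the intermediate fraction (k*p_2 + p_1)/(k*q_2 + q_1) with the largest k >= 1 whose denominator stays <= 53; these approach x as k grows, and every other convergent or intermediate fraction in range is farther away.
Largest k: floor((53 - q_1)/q_2) = floor((53 - 2)/23) = 2.
That gives (2*57 + 5)/(2*23 + 2) = 119/48.
Compare the errors: |x - 57/23| = |575*23 - 57*232|/(232*23) = 1/5336, and |x - 119/48| = |575*48 - 119*232|/(232*48) = 8/11136.
Cross-multiplying, 1*11136 = 11136 < 42688 = 8*5336, so 1/5336 is smaller: the convergent 57/23 is closer to x than 119/48.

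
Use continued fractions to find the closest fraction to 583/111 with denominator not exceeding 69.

Expand x = 583/111 as a continued fraction with the Euclidean algorithm:
  583 = 5*111 + 28, so a_0 = 5.
  111 = 3*28 + 27, so a_1 = 3.
  28 = 1*27 + 1, so a_2 = 1.
  27 = 27*1 + 0, so a_3 = 27.
so x = [5; 3, 1, 27].
Convergents (p_i = a_i*p_{i-1} + p_{i-2}, q_i = a_i*q_{i-1} + q_{i-2} with p_{-2}=0, p_{-1}=1, q_{-2}=1, q_{-1}=0), until the denominator exceeds 69:
  i=0: a_0=5, p_0 = 5*1 + 0 = 5, q_0 = 5*0 + 1 = 1.
  i=1: a_1=3, p_1 = 3*5 + 1 = 16, q_1 = 3*1 + 0 = 3.
  i=2: a_2=1, p_2 = 1*16 + 5 = 21, q_2 = 1*3 + 1 = 4.
  i=3: a_3=27, p_3 = 27*21 + 16 = 583, q_3 = 27*4 + 3 = 111.
q_3 = 111 > 69, so the last convergent with denominator <= 69 is p_2/q_2 = 21/4.
The closest fraction with denominator <= 69 is either p_2/q_2 or the intermediate fraction (k*p_2 + p_1)/(k*q_2 + q_1) with the largest k >= 1 whose denominator stays <= 69; these approach x as k grows, and every other convergent or intermediate fraction in range is farther away.
Largest k: floor((69 - q_1)/q_2) = floor((69 - 3)/4) = 16.
That gives (16*21 + 16)/(16*4 + 3) = 352/67.
Compare the errors: |x - 21/4| = |583*4 - 21*111|/(111*4) = 1/444, and |x - 352/67| = |583*67 - 352*111|/(111*67) = 11/7437.
Cross-multiplying, 11*444 = 4884 < 7437 = 1*7437, so 11/7437 is smaller: the intermediate fraction 352/67 is closer to x than 21/4.

352/67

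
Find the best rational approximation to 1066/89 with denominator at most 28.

335/28

Expand x = 1066/89 as a continued fraction with the Euclidean algorithm:
  1066 = 11*89 + 87, so a_0 = 11.
  89 = 1*87 + 2, so a_1 = 1.
  87 = 43*2 + 1, so a_2 = 43.
  2 = 2*1 + 0, so a_3 = 2.
so x = [11; 1, 43, 2].
Convergents (p_i = a_i*p_{i-1} + p_{i-2}, q_i = a_i*q_{i-1} + q_{i-2} with p_{-2}=0, p_{-1}=1, q_{-2}=1, q_{-1}=0), until the denominator exceeds 28:
  i=0: a_0=11, p_0 = 11*1 + 0 = 11, q_0 = 11*0 + 1 = 1.
  i=1: a_1=1, p_1 = 1*11 + 1 = 12, q_1 = 1*1 + 0 = 1.
  i=2: a_2=43, p_2 = 43*12 + 11 = 527, q_2 = 43*1 + 1 = 44.
q_2 = 44 > 28, so the last convergent with denominator <= 28 is p_1/q_1 = 12/1.
The closest fraction with denominator <= 28 is either p_1/q_1 or the intermediate fraction (k*p_1 + p_0)/(k*q_1 + q_0) with the largest k >= 1 whose denominator stays <= 28; these approach x as k grows, and every other convergent or intermediate fraction in range is farther away.
Largest k: floor((28 - q_0)/q_1) = floor((28 - 1)/1) = 27.
That gives (27*12 + 11)/(27*1 + 1) = 335/28.
Compare the errors: |x - 12/1| = |1066*1 - 12*89|/(89*1) = 2/89, and |x - 335/28| = |1066*28 - 335*89|/(89*28) = 33/2492.
Cross-multiplying, 33*89 = 2937 < 4984 = 2*2492, so 33/2492 is smaller: the intermediate fraction 335/28 is closer to x than 12/1.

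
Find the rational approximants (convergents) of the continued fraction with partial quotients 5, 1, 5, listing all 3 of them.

Using the convergent recurrence p_i = a_i*p_{i-1} + p_{i-2}, q_i = a_i*q_{i-1} + q_{i-2} with p_{-2}=0, p_{-1}=1, q_{-2}=1, q_{-1}=0:
  i=0: a_0=5, p_0 = 5*1 + 0 = 5, q_0 = 5*0 + 1 = 1.
  i=1: a_1=1, p_1 = 1*5 + 1 = 6, q_1 = 1*1 + 0 = 1.
  i=2: a_2=5, p_2 = 5*6 + 5 = 35, q_2 = 5*1 + 1 = 6.

5/1, 6/1, 35/6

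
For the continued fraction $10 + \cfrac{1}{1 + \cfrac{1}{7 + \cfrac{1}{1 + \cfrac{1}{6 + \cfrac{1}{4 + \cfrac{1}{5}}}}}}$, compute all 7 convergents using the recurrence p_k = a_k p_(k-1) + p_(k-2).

Using the convergent recurrence p_i = a_i*p_{i-1} + p_{i-2}, q_i = a_i*q_{i-1} + q_{i-2} with p_{-2}=0, p_{-1}=1, q_{-2}=1, q_{-1}=0:
  i=0: a_0=10, p_0 = 10*1 + 0 = 10, q_0 = 10*0 + 1 = 1.
  i=1: a_1=1, p_1 = 1*10 + 1 = 11, q_1 = 1*1 + 0 = 1.
  i=2: a_2=7, p_2 = 7*11 + 10 = 87, q_2 = 7*1 + 1 = 8.
  i=3: a_3=1, p_3 = 1*87 + 11 = 98, q_3 = 1*8 + 1 = 9.
  i=4: a_4=6, p_4 = 6*98 + 87 = 675, q_4 = 6*9 + 8 = 62.
  i=5: a_5=4, p_5 = 4*675 + 98 = 2798, q_5 = 4*62 + 9 = 257.
  i=6: a_6=5, p_6 = 5*2798 + 675 = 14665, q_6 = 5*257 + 62 = 1347.

10/1, 11/1, 87/8, 98/9, 675/62, 2798/257, 14665/1347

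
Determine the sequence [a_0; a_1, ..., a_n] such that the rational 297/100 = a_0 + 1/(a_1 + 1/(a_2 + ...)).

[2; 1, 32, 3]

Run the Euclidean algorithm on 297 and 100; the successive quotients are the partial quotients a_0, a_1, ... (each step inverts the fractional part left over by the previous one):
  297 = 2*100 + 97, so a_0 = 2.
  100 = 1*97 + 3, so a_1 = 1.
  97 = 32*3 + 1, so a_2 = 32.
  3 = 3*1 + 0, so a_3 = 3.
The remainder reaches 0 after 4 divisions, so the expansion has 4 partial quotients, read off in order.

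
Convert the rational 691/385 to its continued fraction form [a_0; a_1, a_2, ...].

[1; 1, 3, 1, 6, 1, 9]

Run the Euclidean algorithm on 691 and 385; the successive quotients are the partial quotients a_0, a_1, ... (each step inverts the fractional part left over by the previous one):
  691 = 1*385 + 306, so a_0 = 1.
  385 = 1*306 + 79, so a_1 = 1.
  306 = 3*79 + 69, so a_2 = 3.
  79 = 1*69 + 10, so a_3 = 1.
  69 = 6*10 + 9, so a_4 = 6.
  10 = 1*9 + 1, so a_5 = 1.
  9 = 9*1 + 0, so a_6 = 9.
The remainder reaches 0 after 7 divisions, so the expansion has 7 partial quotients, read off in order.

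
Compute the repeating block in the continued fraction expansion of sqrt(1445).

Write x_i = (sqrt(1445) + m_i)/d_i with (m_0, d_0) = (0, 1). a_0 = floor(sqrt(1445)) = 38, since 38^2 = 1444 <= 1445 < 1521 = 39^2.
Iterate m_{i+1} = d_i*a_i - m_i, d_{i+1} = (1445 - m_{i+1}^2)/d_i, a_{i+1} = floor((a_0 + m_{i+1})/d_{i+1}):
  m_1 = 1*38 - 0 = 38, d_1 = (1445 - 38^2)/1 = 1/1 = 1, a_1 = floor((38 + 38)/1) = 76.
  m_2 = 1*76 - 38 = 38, d_2 = (1445 - 38^2)/1 = 1/1 = 1: (m_2, d_2) = (m_1, d_1) = (38, 1), so from here the quotient a_1 repeats; the period length is 1.
Hence the expansion of sqrt(1445) is a_0 = 38 followed by the repeating block 76 (period 1).

[38; (76)]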